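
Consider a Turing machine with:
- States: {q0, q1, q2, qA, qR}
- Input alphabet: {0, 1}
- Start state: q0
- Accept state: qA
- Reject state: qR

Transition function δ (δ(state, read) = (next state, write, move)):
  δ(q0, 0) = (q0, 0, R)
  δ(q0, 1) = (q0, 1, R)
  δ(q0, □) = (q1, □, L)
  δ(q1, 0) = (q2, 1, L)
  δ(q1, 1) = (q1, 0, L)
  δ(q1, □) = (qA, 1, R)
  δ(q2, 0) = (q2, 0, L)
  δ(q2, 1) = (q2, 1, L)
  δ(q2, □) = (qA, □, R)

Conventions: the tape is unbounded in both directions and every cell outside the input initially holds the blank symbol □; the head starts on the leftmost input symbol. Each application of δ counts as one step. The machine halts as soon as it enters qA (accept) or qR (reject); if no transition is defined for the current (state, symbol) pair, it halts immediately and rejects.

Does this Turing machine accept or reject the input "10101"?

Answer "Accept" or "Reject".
Step 0: [q0]10101 (head at position 0)
Step 1: δ(q0, 1) = (q0, 1, R)  ⊢  1[q0]0101 (head at position 1)
Step 2: δ(q0, 0) = (q0, 0, R)  ⊢  10[q0]101 (head at position 2)
Step 3: δ(q0, 1) = (q0, 1, R)  ⊢  101[q0]01 (head at position 3)
Step 4: δ(q0, 0) = (q0, 0, R)  ⊢  1010[q0]1 (head at position 4)
Step 5: δ(q0, 1) = (q0, 1, R)  ⊢  10101[q0]□ (head at position 5)
Step 6: δ(q0, □) = (q1, □, L)  ⊢  1010[q1]1□ (head at position 4)
Step 7: δ(q1, 1) = (q1, 0, L)  ⊢  101[q1]00□ (head at position 3)
Step 8: δ(q1, 0) = (q2, 1, L)  ⊢  10[q2]110□ (head at position 2)
Step 9: δ(q2, 1) = (q2, 1, L)  ⊢  1[q2]0110□ (head at position 1)
Step 10: δ(q2, 0) = (q2, 0, L)  ⊢  [q2]10110□ (head at position 0)
Step 11: δ(q2, 1) = (q2, 1, L)  ⊢  [q2]□10110□ (head at position -1)
Step 12: δ(q2, □) = (qA, □, R)  ⊢  □[qA]10110□ (head at position 0)
The machine is in qA, so it halts and accepts.

Final answer: Accept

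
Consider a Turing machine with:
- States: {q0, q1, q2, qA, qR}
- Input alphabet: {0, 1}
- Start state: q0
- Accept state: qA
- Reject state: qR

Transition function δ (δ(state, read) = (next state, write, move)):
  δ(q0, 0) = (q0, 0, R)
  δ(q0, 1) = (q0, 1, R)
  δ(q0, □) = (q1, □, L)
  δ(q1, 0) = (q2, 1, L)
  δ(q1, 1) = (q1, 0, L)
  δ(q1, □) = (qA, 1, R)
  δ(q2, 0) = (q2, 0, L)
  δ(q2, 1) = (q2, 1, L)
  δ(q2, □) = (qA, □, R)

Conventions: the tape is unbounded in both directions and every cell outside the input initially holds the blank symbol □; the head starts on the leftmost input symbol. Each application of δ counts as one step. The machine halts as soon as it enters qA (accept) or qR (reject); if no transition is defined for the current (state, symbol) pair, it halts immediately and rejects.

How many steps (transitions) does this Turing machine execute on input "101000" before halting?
Step 0: [q0]101000 (head at position 0)
Step 1: δ(q0, 1) = (q0, 1, R)  ⊢  1[q0]01000 (head at position 1)
Step 2: δ(q0, 0) = (q0, 0, R)  ⊢  10[q0]1000 (head at position 2)
Step 3: δ(q0, 1) = (q0, 1, R)  ⊢  101[q0]000 (head at position 3)
Step 4: δ(q0, 0) = (q0, 0, R)  ⊢  1010[q0]00 (head at position 4)
Step 5: δ(q0, 0) = (q0, 0, R)  ⊢  10100[q0]0 (head at position 5)
Step 6: δ(q0, 0) = (q0, 0, R)  ⊢  101000[q0]□ (head at position 6)
Step 7: δ(q0, □) = (q1, □, L)  ⊢  10100[q1]0□ (head at position 5)
Step 8: δ(q1, 0) = (q2, 1, L)  ⊢  1010[q2]01□ (head at position 4)
Step 9: δ(q2, 0) = (q2, 0, L)  ⊢  101[q2]001□ (head at position 3)
Step 10: δ(q2, 0) = (q2, 0, L)  ⊢  10[q2]1001□ (head at position 2)
Step 11: δ(q2, 1) = (q2, 1, L)  ⊢  1[q2]01001□ (head at position 1)
Step 12: δ(q2, 0) = (q2, 0, L)  ⊢  [q2]101001□ (head at position 0)
Step 13: δ(q2, 1) = (q2, 1, L)  ⊢  [q2]□101001□ (head at position -1)
Step 14: δ(q2, □) = (qA, □, R)  ⊢  □[qA]101001□ (head at position 0)
The machine is in qA, so it halts and accepts.
Number of transitions executed: 14.

Final answer: 14 steps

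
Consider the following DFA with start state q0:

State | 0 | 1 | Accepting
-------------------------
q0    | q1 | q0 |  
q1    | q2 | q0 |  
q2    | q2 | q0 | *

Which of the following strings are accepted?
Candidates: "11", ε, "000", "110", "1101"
"11": q0 → q0 → q0; q0 is not accepting → rejected
ε: q0; q0 is not accepting → rejected
"000": q0 → q1 → q2 → q2; q2 is accepting → accepted
"110": q0 → q0 → q0 → q1; q1 is not accepting → rejected
"1101": q0 → q0 → q0 → q1 → q0; q0 is not accepting → rejected

Final answer: "000"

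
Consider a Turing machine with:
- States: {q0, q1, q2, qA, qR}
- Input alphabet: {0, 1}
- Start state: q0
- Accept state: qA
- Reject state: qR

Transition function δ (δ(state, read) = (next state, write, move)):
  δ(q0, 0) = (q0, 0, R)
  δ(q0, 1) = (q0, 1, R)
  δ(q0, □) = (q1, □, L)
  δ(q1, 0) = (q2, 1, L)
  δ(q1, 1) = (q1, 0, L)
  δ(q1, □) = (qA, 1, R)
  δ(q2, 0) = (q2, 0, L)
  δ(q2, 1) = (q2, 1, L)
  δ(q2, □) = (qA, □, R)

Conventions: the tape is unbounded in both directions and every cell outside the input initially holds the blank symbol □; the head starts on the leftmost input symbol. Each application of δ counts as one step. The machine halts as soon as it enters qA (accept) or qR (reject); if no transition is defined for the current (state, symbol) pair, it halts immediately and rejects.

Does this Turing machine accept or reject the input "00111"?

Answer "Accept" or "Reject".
Step 0: [q0]00111 (head at position 0)
Step 1: δ(q0, 0) = (q0, 0, R)  ⊢  0[q0]0111 (head at position 1)
Step 2: δ(q0, 0) = (q0, 0, R)  ⊢  00[q0]111 (head at position 2)
Step 3: δ(q0, 1) = (q0, 1, R)  ⊢  001[q0]11 (head at position 3)
Step 4: δ(q0, 1) = (q0, 1, R)  ⊢  0011[q0]1 (head at position 4)
Step 5: δ(q0, 1) = (q0, 1, R)  ⊢  00111[q0]□ (head at position 5)
Step 6: δ(q0, □) = (q1, □, L)  ⊢  0011[q1]1□ (head at position 4)
Step 7: δ(q1, 1) = (q1, 0, L)  ⊢  001[q1]10□ (head at position 3)
Step 8: δ(q1, 1) = (q1, 0, L)  ⊢  00[q1]100□ (head at position 2)
Step 9: δ(q1, 1) = (q1, 0, L)  ⊢  0[q1]0000□ (head at position 1)
Step 10: δ(q1, 0) = (q2, 1, L)  ⊢  [q2]01000□ (head at position 0)
Step 11: δ(q2, 0) = (q2, 0, L)  ⊢  [q2]□01000□ (head at position -1)
Step 12: δ(q2, □) = (qA, □, R)  ⊢  □[qA]01000□ (head at position 0)
The machine is in qA, so it halts and accepts.

Final answer: Accept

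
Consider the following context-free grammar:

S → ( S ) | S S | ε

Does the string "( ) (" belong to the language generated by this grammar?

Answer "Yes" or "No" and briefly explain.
Each production adds parentheses only in matched pairs (S → ( S )) or none at all, so every derived string has equally many '(' and ')'. The string ( ) ( has two '(' and one ')', so it cannot be derived.

Final answer: No - no valid derivation exists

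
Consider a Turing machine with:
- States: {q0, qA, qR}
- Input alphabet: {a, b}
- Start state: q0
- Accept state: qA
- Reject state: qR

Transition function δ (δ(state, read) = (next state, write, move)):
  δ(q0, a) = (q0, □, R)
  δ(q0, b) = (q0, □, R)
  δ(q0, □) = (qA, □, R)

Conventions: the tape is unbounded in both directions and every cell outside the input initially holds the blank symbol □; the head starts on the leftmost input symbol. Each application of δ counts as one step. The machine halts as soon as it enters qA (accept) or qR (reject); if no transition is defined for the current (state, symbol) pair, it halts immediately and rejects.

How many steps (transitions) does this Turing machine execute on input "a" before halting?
Step 0: [q0]a (head at position 0)
Step 1: δ(q0, a) = (q0, □, R)  ⊢  □[q0]□ (head at position 1)
Step 2: δ(q0, □) = (qA, □, R)  ⊢  □□[qA]□ (head at position 2)
The machine is in qA, so it halts and accepts.
Number of transitions executed: 2.

Final answer: 2 steps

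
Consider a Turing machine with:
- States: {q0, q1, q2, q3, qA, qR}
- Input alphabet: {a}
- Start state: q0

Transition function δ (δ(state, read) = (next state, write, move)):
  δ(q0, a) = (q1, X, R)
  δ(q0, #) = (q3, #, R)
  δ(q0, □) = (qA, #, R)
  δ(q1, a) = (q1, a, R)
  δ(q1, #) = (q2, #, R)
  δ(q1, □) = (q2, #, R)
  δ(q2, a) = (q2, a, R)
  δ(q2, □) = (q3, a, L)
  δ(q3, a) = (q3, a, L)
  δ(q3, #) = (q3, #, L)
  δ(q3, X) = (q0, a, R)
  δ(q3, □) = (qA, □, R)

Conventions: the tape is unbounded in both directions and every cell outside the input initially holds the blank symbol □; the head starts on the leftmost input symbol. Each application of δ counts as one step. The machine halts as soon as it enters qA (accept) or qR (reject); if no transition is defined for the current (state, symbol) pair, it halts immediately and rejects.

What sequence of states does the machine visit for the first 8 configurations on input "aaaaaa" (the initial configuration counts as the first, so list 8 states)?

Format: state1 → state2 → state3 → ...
Step 0: [q0]aaaaaa (head at position 0)
Step 1: δ(q0, a) = (q1, X, R)  ⊢  X[q1]aaaaa (head at position 1)
Step 2: δ(q1, a) = (q1, a, R)  ⊢  Xa[q1]aaaa (head at position 2)
Step 3: δ(q1, a) = (q1, a, R)  ⊢  Xaa[q1]aaa (head at position 3)
Step 4: δ(q1, a) = (q1, a, R)  ⊢  Xaaa[q1]aa (head at position 4)
Step 5: δ(q1, a) = (q1, a, R)  ⊢  Xaaaa[q1]a (head at position 5)
Step 6: δ(q1, a) = (q1, a, R)  ⊢  Xaaaaa[q1]□ (head at position 6)
Step 7: δ(q1, □) = (q2, #, R)  ⊢  Xaaaaa#[q2]□ (head at position 7)
Reading off the states of these 8 configurations: q0 → q1 → q1 → q1 → q1 → q1 → q1 → q2

Final answer: q0 → q1 → q1 → q1 → q1 → q1 → q1 → q2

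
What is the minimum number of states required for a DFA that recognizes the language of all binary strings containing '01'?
Language: binary strings containing '01'
Lower bound (Myhill–Nerode): the prefixes ε, 0, 01 are pairwise distinguishable:
  ε vs 01: suffix ε distinguishes them (ε is rejected, 01 is accepted)
  0 vs 01: suffix ε distinguishes them (0 is rejected, 01 is accepted)
  ε vs 0: suffix 1 distinguishes them (ε·1 = 1 is rejected, 0·1 = 01 is accepted)
So any DFA needs at least 3 states.
Upper bound: a DFA with 3 states exists (one state per class above: 'no progress', 'last symbol 0', and 'seen 01' (accepting sink)).
Minimum states: 3

Final answer: 3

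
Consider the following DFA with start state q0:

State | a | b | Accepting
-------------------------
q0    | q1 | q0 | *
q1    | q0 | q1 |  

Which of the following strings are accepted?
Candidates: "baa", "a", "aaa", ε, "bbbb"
"baa": q0 → q0 → q1 → q0; q0 is accepting → accepted
"a": q0 → q1; q1 is not accepting → rejected
"aaa": q0 → q1 → q0 → q1; q1 is not accepting → rejected
ε: q0; q0 is accepting → accepted
"bbbb": q0 → q0 → q0 → q0 → q0; q0 is accepting → accepted

Final answer: "baa", ε, "bbbb"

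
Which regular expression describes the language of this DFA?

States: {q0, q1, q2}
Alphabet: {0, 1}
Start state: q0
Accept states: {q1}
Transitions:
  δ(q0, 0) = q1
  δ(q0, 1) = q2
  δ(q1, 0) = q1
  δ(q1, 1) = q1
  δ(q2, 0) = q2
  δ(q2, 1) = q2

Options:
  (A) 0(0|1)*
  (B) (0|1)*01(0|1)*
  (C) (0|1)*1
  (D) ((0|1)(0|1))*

Testing sample strings against the DFA:
  '0000' -> accepted
  '11111' -> rejected
  '010' -> accepted
  '100' -> rejected
Checking each option for a counterexample:
  (A) 0(0|1)*: agrees with the DFA on all strings of length ≤ 4
  (B) (0|1)*01(0|1)*: '0' is accepted by the DFA but does not match the regex → eliminated
  (C) (0|1)*1: '0' is accepted by the DFA but does not match the regex → eliminated
  (D) ((0|1)(0|1))*: ε is rejected by the DFA but matches the regex → eliminated
Only (A) 0(0|1)* is consistent with the DFA.

Final answer: (A) 0(0|1)*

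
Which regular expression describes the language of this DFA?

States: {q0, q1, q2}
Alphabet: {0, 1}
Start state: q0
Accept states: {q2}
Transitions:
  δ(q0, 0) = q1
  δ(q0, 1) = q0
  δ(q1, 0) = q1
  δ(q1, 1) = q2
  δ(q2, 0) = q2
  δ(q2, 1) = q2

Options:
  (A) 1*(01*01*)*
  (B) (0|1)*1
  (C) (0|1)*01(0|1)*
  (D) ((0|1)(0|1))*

Testing sample strings against the DFA:
  '0011' -> accepted
  '0011' -> accepted
  '0111' -> accepted
  '11011' -> accepted
Checking each option for a counterexample:
  (A) 1*(01*01*)*: ε is rejected by the DFA but matches the regex → eliminated
  (B) (0|1)*1: '1' is rejected by the DFA but matches the regex → eliminated
  (C) (0|1)*01(0|1)*: agrees with the DFA on all strings of length ≤ 4
  (D) ((0|1)(0|1))*: ε is rejected by the DFA but matches the regex → eliminated
Only (C) (0|1)*01(0|1)* is consistent with the DFA.

Final answer: (C) (0|1)*01(0|1)*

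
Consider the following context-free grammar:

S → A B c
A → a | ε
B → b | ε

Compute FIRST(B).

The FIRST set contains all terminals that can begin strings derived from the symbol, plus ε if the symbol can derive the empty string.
B → b contributes b; B → ε makes B nullable, contributing ε. FIRST(B) = {b, ε}.

Final answer: {b, ε}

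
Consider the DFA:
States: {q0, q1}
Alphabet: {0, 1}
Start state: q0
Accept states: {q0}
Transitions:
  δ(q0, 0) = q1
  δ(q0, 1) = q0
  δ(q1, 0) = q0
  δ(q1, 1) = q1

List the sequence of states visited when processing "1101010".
Starting at q0
Read '1': q0 -> q0
Read '1': q0 -> q0
Read '0': q0 -> q1
Read '1': q1 -> q1
Read '0': q1 -> q0
Read '1': q0 -> q0
Read '0': q0 -> q1

Final answer: q0 -> q0 -> q0 -> q1 -> q1 -> q0 -> q0 -> q1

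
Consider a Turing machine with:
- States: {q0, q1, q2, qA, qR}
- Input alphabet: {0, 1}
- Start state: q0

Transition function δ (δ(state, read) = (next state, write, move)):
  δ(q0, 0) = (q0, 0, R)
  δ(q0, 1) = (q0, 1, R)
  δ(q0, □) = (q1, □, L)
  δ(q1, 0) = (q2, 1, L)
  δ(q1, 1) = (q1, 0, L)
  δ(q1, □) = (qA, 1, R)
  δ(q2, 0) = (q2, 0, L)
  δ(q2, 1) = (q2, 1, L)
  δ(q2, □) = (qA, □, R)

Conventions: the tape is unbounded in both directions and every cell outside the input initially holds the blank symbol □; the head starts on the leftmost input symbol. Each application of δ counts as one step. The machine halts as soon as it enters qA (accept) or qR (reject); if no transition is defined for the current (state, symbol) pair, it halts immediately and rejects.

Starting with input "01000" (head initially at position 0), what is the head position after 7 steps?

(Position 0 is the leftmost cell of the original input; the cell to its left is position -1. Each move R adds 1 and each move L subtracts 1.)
Step 0: [q0]01000 (head at position 0)
Step 1: δ(q0, 0) = (q0, 0, R)  ⊢  0[q0]1000 (head at position 1)
Step 2: δ(q0, 1) = (q0, 1, R)  ⊢  01[q0]000 (head at position 2)
Step 3: δ(q0, 0) = (q0, 0, R)  ⊢  010[q0]00 (head at position 3)
Step 4: δ(q0, 0) = (q0, 0, R)  ⊢  0100[q0]0 (head at position 4)
Step 5: δ(q0, 0) = (q0, 0, R)  ⊢  01000[q0]□ (head at position 5)
Step 6: δ(q0, □) = (q1, □, L)  ⊢  0100[q1]0□ (head at position 4)
Step 7: δ(q1, 0) = (q2, 1, L)  ⊢  010[q2]01□ (head at position 3)
Head position after 7 steps: 3

Final answer: Position 3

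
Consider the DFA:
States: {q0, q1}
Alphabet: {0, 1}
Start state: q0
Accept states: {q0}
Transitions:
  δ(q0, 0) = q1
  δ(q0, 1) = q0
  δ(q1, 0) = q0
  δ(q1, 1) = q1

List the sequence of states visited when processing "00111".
Starting at q0
Read '0': q0 -> q1
Read '0': q1 -> q0
Read '1': q0 -> q0
Read '1': q0 -> q0
Read '1': q0 -> q0

Final answer: q0 -> q1 -> q0 -> q0 -> q0 -> q0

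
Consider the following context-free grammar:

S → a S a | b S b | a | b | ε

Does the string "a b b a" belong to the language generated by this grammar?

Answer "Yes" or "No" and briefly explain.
A derivation exists: S ⇒ a S a ⇒ a b S b a ⇒ a b b a (using S → a S a, S → b S b, then S → ε).

Final answer: Yes - a valid derivation exists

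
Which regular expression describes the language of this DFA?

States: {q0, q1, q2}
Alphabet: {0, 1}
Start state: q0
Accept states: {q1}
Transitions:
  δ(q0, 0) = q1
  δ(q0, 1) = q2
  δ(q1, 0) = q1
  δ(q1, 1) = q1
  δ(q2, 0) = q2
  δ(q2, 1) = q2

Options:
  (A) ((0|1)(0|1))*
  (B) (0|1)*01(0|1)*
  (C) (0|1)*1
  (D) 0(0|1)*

Testing sample strings against the DFA:
  '11' -> rejected
  '10101' -> rejected
  '00' -> accepted
  '100' -> rejected
Checking each option for a counterexample:
  (A) ((0|1)(0|1))*: ε is rejected by the DFA but matches the regex → eliminated
  (B) (0|1)*01(0|1)*: '0' is accepted by the DFA but does not match the regex → eliminated
  (C) (0|1)*1: '0' is accepted by the DFA but does not match the regex → eliminated
  (D) 0(0|1)*: agrees with the DFA on all strings of length ≤ 4
Only (D) 0(0|1)* is consistent with the DFA.

Final answer: (D) 0(0|1)*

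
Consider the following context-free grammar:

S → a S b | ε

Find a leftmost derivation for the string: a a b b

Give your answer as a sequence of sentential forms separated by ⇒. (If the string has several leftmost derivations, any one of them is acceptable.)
Start with S.
Step 1: the leftmost non-terminal is S; apply S → a S b:  a S b
Step 2: the leftmost non-terminal is S; apply S → a S b:  a a S b b
Step 3: the leftmost non-terminal is S; apply S → ε:  a a b b

Final answer: S ⇒ a S b ⇒ a a S b b ⇒ a a b b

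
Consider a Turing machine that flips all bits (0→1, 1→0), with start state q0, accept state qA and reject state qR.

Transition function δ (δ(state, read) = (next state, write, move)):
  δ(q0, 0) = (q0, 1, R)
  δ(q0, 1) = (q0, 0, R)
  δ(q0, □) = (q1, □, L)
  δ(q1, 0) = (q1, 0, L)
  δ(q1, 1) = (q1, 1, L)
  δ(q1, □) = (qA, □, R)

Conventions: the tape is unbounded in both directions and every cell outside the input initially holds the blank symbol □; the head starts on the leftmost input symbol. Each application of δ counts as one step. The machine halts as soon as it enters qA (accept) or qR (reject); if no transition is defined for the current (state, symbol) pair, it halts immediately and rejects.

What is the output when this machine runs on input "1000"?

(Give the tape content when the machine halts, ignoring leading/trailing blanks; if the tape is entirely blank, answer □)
Step 0: [q0]1000 (head at position 0)
Step 1: δ(q0, 1) = (q0, 0, R)  ⊢  0[q0]000 (head at position 1)
Step 2: δ(q0, 0) = (q0, 1, R)  ⊢  01[q0]00 (head at position 2)
Step 3: δ(q0, 0) = (q0, 1, R)  ⊢  011[q0]0 (head at position 3)
Step 4: δ(q0, 0) = (q0, 1, R)  ⊢  0111[q0]□ (head at position 4)
Step 5: δ(q0, □) = (q1, □, L)  ⊢  011[q1]1□ (head at position 3)
Step 6: δ(q1, 1) = (q1, 1, L)  ⊢  01[q1]11□ (head at position 2)
Step 7: δ(q1, 1) = (q1, 1, L)  ⊢  0[q1]111□ (head at position 1)
Step 8: δ(q1, 1) = (q1, 1, L)  ⊢  [q1]0111□ (head at position 0)
Step 9: δ(q1, 0) = (q1, 0, L)  ⊢  [q1]□0111□ (head at position -1)
Step 10: δ(q1, □) = (qA, □, R)  ⊢  □[qA]0111□ (head at position 0)
The machine is in qA, so it halts and accepts.
Tape content when halted (ignoring surrounding blanks): 0111

Final answer: Output: 0111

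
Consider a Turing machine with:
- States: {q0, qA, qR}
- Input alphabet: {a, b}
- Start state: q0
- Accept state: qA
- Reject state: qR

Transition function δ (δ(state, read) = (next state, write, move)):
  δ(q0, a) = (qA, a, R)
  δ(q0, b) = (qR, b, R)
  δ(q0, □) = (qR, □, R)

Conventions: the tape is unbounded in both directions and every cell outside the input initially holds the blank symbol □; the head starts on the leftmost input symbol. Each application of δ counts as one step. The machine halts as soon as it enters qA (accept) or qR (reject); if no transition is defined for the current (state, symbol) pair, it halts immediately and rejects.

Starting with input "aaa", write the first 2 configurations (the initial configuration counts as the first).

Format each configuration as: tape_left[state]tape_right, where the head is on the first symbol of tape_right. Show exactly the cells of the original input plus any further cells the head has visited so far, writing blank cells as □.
Step 0: [q0]aaa (head at position 0)
Step 1: δ(q0, a) = (qA, a, R)  ⊢  a[qA]aa (head at position 1)

Final answer: [q0]aaa ⊢ a[qA]aa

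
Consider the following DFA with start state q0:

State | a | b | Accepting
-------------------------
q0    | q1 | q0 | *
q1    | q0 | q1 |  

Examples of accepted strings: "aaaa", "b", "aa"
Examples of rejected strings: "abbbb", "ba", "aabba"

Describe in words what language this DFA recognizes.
strings over {a,b} with an even number of a's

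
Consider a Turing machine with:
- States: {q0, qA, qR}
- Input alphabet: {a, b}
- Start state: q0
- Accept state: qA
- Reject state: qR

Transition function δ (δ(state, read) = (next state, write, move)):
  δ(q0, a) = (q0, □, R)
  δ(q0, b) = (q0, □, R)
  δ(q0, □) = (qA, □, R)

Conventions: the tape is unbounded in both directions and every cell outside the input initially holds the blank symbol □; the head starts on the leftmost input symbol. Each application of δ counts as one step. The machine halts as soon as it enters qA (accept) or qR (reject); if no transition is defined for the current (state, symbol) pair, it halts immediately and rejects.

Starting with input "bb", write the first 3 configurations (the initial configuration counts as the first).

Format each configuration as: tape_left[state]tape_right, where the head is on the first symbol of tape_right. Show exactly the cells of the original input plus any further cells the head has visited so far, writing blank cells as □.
Step 0: [q0]bb (head at position 0)
Step 1: δ(q0, b) = (q0, □, R)  ⊢  □[q0]b (head at position 1)
Step 2: δ(q0, b) = (q0, □, R)  ⊢  □□[q0]□ (head at position 2)

Final answer: [q0]bb ⊢ □[q0]b ⊢ □□[q0]□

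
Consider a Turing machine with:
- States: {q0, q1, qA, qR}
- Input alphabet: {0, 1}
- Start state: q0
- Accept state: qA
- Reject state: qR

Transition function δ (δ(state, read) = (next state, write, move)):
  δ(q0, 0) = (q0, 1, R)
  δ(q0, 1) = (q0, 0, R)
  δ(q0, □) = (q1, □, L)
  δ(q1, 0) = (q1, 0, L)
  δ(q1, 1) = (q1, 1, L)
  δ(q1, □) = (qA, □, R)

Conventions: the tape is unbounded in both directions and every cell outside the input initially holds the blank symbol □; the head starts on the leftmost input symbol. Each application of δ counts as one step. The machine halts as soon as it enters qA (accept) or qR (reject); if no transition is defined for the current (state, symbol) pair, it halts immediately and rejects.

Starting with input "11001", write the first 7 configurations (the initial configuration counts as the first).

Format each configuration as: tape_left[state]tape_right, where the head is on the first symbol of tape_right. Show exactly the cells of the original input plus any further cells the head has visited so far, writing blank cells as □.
Step 0: [q0]11001 (head at position 0)
Step 1: δ(q0, 1) = (q0, 0, R)  ⊢  0[q0]1001 (head at position 1)
Step 2: δ(q0, 1) = (q0, 0, R)  ⊢  00[q0]001 (head at position 2)
Step 3: δ(q0, 0) = (q0, 1, R)  ⊢  001[q0]01 (head at position 3)
Step 4: δ(q0, 0) = (q0, 1, R)  ⊢  0011[q0]1 (head at position 4)
Step 5: δ(q0, 1) = (q0, 0, R)  ⊢  00110[q0]□ (head at position 5)
Step 6: δ(q0, □) = (q1, □, L)  ⊢  0011[q1]0□ (head at position 4)

Final answer: [q0]11001 ⊢ 0[q0]1001 ⊢ 00[q0]001 ⊢ 001[q0]01 ⊢ 0011[q0]1 ⊢ 00110[q0]□ ⊢ 0011[q1]0□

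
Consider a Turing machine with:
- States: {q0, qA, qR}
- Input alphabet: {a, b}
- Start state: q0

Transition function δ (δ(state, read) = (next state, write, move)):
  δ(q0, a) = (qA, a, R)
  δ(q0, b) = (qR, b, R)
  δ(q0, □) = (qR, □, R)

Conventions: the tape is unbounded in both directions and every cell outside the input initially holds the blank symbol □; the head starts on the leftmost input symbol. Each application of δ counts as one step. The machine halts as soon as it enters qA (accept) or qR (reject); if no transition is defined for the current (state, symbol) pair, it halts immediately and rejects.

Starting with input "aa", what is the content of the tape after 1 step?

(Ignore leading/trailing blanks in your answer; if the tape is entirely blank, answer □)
Step 0: [q0]aa (head at position 0)
Step 1: δ(q0, a) = (qA, a, R)  ⊢  a[qA]a (head at position 1)
Tape after 1 step (ignoring surrounding blanks): aa

Final answer: Tape: aa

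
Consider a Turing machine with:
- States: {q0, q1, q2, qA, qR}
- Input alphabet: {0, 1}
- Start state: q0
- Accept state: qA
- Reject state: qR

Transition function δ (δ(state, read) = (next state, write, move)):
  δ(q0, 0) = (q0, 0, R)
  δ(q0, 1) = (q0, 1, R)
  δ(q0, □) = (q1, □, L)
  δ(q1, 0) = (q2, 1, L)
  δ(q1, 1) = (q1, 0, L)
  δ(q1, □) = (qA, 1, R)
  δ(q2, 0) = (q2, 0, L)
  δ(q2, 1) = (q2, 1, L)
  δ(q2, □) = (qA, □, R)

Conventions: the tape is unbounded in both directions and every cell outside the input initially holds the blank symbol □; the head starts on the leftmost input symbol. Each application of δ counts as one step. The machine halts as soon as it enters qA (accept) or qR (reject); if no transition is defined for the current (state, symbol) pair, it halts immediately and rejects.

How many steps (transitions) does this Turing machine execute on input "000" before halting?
Step 0: [q0]000 (head at position 0)
Step 1: δ(q0, 0) = (q0, 0, R)  ⊢  0[q0]00 (head at position 1)
Step 2: δ(q0, 0) = (q0, 0, R)  ⊢  00[q0]0 (head at position 2)
Step 3: δ(q0, 0) = (q0, 0, R)  ⊢  000[q0]□ (head at position 3)
Step 4: δ(q0, □) = (q1, □, L)  ⊢  00[q1]0□ (head at position 2)
Step 5: δ(q1, 0) = (q2, 1, L)  ⊢  0[q2]01□ (head at position 1)
Step 6: δ(q2, 0) = (q2, 0, L)  ⊢  [q2]001□ (head at position 0)
Step 7: δ(q2, 0) = (q2, 0, L)  ⊢  [q2]□001□ (head at position -1)
Step 8: δ(q2, □) = (qA, □, R)  ⊢  □[qA]001□ (head at position 0)
The machine is in qA, so it halts and accepts.
Number of transitions executed: 8.

Final answer: 8 steps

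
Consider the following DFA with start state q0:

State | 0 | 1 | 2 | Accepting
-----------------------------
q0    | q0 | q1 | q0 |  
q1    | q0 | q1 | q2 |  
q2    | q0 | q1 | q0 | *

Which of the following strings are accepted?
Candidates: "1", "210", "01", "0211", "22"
"1": q0 → q1; q1 is not accepting → rejected
"210": q0 → q0 → q1 → q0; q0 is not accepting → rejected
"01": q0 → q0 → q1; q1 is not accepting → rejected
"0211": q0 → q0 → q0 → q1 → q1; q1 is not accepting → rejected
"22": q0 → q0 → q0; q0 is not accepting → rejected

Final answer: None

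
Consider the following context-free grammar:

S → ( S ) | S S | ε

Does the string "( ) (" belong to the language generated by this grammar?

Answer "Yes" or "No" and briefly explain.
Each production adds parentheses only in matched pairs (S → ( S )) or none at all, so every derived string has equally many '(' and ')'. The string ( ) ( has two '(' and one ')', so it cannot be derived.

Final answer: No - no valid derivation exists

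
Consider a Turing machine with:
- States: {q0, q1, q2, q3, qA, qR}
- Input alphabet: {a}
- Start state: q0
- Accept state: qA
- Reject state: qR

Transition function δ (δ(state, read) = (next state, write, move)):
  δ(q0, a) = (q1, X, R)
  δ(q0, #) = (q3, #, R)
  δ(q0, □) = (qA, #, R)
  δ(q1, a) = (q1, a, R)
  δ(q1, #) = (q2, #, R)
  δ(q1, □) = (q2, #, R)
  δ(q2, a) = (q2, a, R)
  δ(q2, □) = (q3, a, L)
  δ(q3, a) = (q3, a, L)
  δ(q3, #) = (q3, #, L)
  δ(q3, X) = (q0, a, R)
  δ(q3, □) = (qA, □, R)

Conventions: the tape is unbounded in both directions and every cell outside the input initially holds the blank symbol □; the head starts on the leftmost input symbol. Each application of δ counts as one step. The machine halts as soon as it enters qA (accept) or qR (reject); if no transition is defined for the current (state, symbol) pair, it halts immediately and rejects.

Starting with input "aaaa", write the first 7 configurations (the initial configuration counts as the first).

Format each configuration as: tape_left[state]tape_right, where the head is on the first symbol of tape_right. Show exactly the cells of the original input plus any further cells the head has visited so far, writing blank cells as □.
Step 0: [q0]aaaa (head at position 0)
Step 1: δ(q0, a) = (q1, X, R)  ⊢  X[q1]aaa (head at position 1)
Step 2: δ(q1, a) = (q1, a, R)  ⊢  Xa[q1]aa (head at position 2)
Step 3: δ(q1, a) = (q1, a, R)  ⊢  Xaa[q1]a (head at position 3)
Step 4: δ(q1, a) = (q1, a, R)  ⊢  Xaaa[q1]□ (head at position 4)
Step 5: δ(q1, □) = (q2, #, R)  ⊢  Xaaa#[q2]□ (head at position 5)
Step 6: δ(q2, □) = (q3, a, L)  ⊢  Xaaa[q3]#a (head at position 4)

Final answer: [q0]aaaa ⊢ X[q1]aaa ⊢ Xa[q1]aa ⊢ Xaa[q1]a ⊢ Xaaa[q1]□ ⊢ Xaaa#[q2]□ ⊢ Xaaa[q3]#a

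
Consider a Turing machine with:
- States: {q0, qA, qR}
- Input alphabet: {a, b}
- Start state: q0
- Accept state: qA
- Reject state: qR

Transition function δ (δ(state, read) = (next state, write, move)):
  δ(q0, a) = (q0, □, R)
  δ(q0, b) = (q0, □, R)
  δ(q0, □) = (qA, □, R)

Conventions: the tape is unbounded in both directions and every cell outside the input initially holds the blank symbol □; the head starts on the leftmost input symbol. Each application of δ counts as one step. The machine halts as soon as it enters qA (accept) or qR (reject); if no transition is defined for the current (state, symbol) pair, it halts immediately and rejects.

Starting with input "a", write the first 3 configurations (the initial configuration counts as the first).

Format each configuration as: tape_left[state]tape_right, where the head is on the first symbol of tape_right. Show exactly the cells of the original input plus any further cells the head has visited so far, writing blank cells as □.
Step 0: [q0]a (head at position 0)
Step 1: δ(q0, a) = (q0, □, R)  ⊢  □[q0]□ (head at position 1)
Step 2: δ(q0, □) = (qA, □, R)  ⊢  □□[qA]□ (head at position 2)

Final answer: [q0]a ⊢ □[q0]□ ⊢ □□[qA]□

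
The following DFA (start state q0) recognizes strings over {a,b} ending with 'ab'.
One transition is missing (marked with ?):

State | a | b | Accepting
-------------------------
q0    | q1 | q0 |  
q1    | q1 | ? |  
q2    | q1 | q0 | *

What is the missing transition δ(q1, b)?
q2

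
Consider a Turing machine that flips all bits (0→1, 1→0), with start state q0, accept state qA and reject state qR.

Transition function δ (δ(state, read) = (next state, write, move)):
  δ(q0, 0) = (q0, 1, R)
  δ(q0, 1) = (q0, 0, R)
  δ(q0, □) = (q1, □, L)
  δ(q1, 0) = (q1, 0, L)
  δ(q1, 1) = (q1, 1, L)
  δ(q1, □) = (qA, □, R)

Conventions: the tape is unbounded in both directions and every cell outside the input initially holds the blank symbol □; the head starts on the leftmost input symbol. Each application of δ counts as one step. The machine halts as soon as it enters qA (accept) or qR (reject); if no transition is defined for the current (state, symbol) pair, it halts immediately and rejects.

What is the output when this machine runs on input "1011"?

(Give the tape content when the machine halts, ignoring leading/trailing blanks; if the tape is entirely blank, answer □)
Step 0: [q0]1011 (head at position 0)
Step 1: δ(q0, 1) = (q0, 0, R)  ⊢  0[q0]011 (head at position 1)
Step 2: δ(q0, 0) = (q0, 1, R)  ⊢  01[q0]11 (head at position 2)
Step 3: δ(q0, 1) = (q0, 0, R)  ⊢  010[q0]1 (head at position 3)
Step 4: δ(q0, 1) = (q0, 0, R)  ⊢  0100[q0]□ (head at position 4)
Step 5: δ(q0, □) = (q1, □, L)  ⊢  010[q1]0□ (head at position 3)
Step 6: δ(q1, 0) = (q1, 0, L)  ⊢  01[q1]00□ (head at position 2)
Step 7: δ(q1, 0) = (q1, 0, L)  ⊢  0[q1]100□ (head at position 1)
Step 8: δ(q1, 1) = (q1, 1, L)  ⊢  [q1]0100□ (head at position 0)
Step 9: δ(q1, 0) = (q1, 0, L)  ⊢  [q1]□0100□ (head at position -1)
Step 10: δ(q1, □) = (qA, □, R)  ⊢  □[qA]0100□ (head at position 0)
The machine is in qA, so it halts and accepts.
Tape content when halted (ignoring surrounding blanks): 0100

Final answer: Output: 0100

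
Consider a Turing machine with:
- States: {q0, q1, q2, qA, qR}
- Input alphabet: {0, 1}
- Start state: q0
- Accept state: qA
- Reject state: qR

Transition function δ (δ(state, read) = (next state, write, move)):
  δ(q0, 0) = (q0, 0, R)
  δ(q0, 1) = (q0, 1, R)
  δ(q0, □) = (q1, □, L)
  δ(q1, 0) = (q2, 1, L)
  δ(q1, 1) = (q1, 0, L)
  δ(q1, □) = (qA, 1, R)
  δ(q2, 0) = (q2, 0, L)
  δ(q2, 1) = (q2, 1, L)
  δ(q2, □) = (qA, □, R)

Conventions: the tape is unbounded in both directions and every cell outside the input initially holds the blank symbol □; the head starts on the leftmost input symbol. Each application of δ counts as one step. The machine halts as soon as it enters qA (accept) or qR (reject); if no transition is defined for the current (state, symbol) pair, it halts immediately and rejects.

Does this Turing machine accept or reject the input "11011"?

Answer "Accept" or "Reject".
Step 0: [q0]11011 (head at position 0)
Step 1: δ(q0, 1) = (q0, 1, R)  ⊢  1[q0]1011 (head at position 1)
Step 2: δ(q0, 1) = (q0, 1, R)  ⊢  11[q0]011 (head at position 2)
Step 3: δ(q0, 0) = (q0, 0, R)  ⊢  110[q0]11 (head at position 3)
Step 4: δ(q0, 1) = (q0, 1, R)  ⊢  1101[q0]1 (head at position 4)
Step 5: δ(q0, 1) = (q0, 1, R)  ⊢  11011[q0]□ (head at position 5)
Step 6: δ(q0, □) = (q1, □, L)  ⊢  1101[q1]1□ (head at position 4)
Step 7: δ(q1, 1) = (q1, 0, L)  ⊢  110[q1]10□ (head at position 3)
Step 8: δ(q1, 1) = (q1, 0, L)  ⊢  11[q1]000□ (head at position 2)
Step 9: δ(q1, 0) = (q2, 1, L)  ⊢  1[q2]1100□ (head at position 1)
Step 10: δ(q2, 1) = (q2, 1, L)  ⊢  [q2]11100□ (head at position 0)
Step 11: δ(q2, 1) = (q2, 1, L)  ⊢  [q2]□11100□ (head at position -1)
Step 12: δ(q2, □) = (qA, □, R)  ⊢  □[qA]11100□ (head at position 0)
The machine is in qA, so it halts and accepts.

Final answer: Accept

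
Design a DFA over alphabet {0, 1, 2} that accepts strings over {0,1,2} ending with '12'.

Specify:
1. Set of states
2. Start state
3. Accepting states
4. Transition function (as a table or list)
One valid DFA (any DFA recognizing the same language is acceptable):
States: {q0, q1, q2}
Start: q0
Accepting: {q2}
Transitions (accepting states marked with *):
State | 0 | 1 | 2 | Accepting
-----------------------------
q0    | q0 | q1 | q0 |  
q1    | q0 | q1 | q2 |  
q2    | q0 | q1 | q0 | *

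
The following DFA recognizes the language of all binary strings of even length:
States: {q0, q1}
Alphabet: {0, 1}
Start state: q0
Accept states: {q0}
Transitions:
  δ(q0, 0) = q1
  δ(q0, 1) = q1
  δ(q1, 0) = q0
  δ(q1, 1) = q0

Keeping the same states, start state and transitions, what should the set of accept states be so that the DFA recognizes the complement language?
The DFA is complete (every state has a transition on every symbol), so the complement
is recognized by the same DFA with accepting and non-accepting states swapped.
Original accept states: {q0}
Complement accept states = All states - Original accept states
= {q0, q1} - {q0}
= {q1}
Complement language: strings of ODD length

Final answer: {q1}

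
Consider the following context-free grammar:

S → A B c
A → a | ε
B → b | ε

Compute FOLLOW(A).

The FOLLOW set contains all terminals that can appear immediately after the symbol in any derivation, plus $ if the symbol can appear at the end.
A occurs in S → A B c followed by B c. Add FIRST(B) minus ε = {b}; B is nullable (B → ε), so what follows B can also follow A: the terminal c. FOLLOW(A) = {b, c}.

Final answer: {b, c}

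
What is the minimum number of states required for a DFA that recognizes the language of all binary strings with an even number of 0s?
Language: binary strings with an even number of 0s
Lower bound (Myhill–Nerode): the prefixes ε, 0 are pairwise distinguishable:
  ε vs 0: suffix ε distinguishes them (ε has zero 0s (accepted), 0 has one 0 (rejected))
So any DFA needs at least 2 states.
Upper bound: a DFA with 2 states exists (one state per class above).
Minimum states: 2

Final answer: 2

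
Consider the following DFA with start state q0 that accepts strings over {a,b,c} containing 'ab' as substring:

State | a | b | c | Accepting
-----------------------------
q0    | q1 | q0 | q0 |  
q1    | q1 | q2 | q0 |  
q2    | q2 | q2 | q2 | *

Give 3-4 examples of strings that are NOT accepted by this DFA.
Any strings that end in a non-accepting state work; for example:
ε: q0; q0 is not accepting → rejected
"acb": q0 → q1 → q0 → q0; q0 is not accepting → rejected
"acba": q0 → q1 → q0 → q0 → q1; q1 is not accepting → rejected
"ccbb": q0 → q0 → q0 → q0 → q0; q0 is not accepting → rejected

Final answer: ε, "acb", "acba", "ccbb"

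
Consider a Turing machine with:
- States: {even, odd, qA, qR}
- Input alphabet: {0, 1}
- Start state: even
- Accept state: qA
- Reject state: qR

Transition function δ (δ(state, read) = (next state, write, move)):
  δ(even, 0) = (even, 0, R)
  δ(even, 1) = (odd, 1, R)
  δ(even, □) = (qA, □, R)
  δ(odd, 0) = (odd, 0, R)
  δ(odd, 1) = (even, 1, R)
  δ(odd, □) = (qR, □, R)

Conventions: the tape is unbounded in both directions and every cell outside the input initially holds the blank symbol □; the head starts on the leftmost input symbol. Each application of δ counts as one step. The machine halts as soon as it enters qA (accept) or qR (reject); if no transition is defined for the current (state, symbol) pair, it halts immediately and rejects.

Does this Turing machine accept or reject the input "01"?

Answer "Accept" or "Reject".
Step 0: [even]01 (head at position 0)
Step 1: δ(even, 0) = (even, 0, R)  ⊢  0[even]1 (head at position 1)
Step 2: δ(even, 1) = (odd, 1, R)  ⊢  01[odd]□ (head at position 2)
Step 3: δ(odd, □) = (qR, □, R)  ⊢  01□[qR]□ (head at position 3)
The machine is in qR, so it halts and rejects.

Final answer: Reject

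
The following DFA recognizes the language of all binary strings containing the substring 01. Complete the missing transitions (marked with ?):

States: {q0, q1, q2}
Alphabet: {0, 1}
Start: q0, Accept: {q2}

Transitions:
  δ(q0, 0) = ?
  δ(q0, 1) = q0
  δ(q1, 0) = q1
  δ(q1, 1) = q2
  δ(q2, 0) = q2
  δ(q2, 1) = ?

What each state remembers (consistent with the given transitions and accept states):
  q0: 01 not seen yet and the last symbol was not 0
  q1: 01 not seen yet and the last symbol was 0
  q2: the substring 01 has already been seen
Filling in the missing entries:
  δ(q0, 0): in q0 (01 not seen yet and the last symbol was not 0), after reading 0 we have: 01 not seen yet and the last symbol was 0 → q1
  δ(q2, 1): in q2 (the substring 01 has already been seen), after reading 1 we have: the substring 01 has already been seen → q2

Final answer: δ(q0, 0) = q1; δ(q2, 1) = q2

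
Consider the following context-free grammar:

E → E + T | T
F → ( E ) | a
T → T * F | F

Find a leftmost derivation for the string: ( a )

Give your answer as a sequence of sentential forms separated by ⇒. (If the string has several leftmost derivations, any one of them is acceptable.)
Start with E.
Step 1: the leftmost non-terminal is E; apply E → T:  T
Step 2: the leftmost non-terminal is T; apply T → F:  F
Step 3: the leftmost non-terminal is F; apply F → ( E ):  ( E )
Step 4: the leftmost non-terminal is E; apply E → T:  ( T )
Step 5: the leftmost non-terminal is T; apply T → F:  ( F )
Step 6: the leftmost non-terminal is F; apply F → a:  ( a )

Final answer: E ⇒ T ⇒ F ⇒ ( E ) ⇒ ( T ) ⇒ ( F ) ⇒ ( a )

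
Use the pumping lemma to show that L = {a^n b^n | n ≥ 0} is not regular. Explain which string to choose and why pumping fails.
Language: L = {a^n b^n | n ≥ 0} (equal numbers of a's followed by b's)
Step 1: Assume for contradiction that L is regular, with pumping length p.
Step 2: Choose s = a^p b^p. Then s ∈ L (it has p a's followed by p b's) and |s| ≥ p.
Step 3: Consider any decomposition s = xyz with |xy| ≤ p and |y| > 0. Since |xy| ≤ p and the first p symbols of s are all a's, y = a^k for some k with 1 ≤ k ≤ p.
Step 4: Pumping up (i = 2): xy²z = a^(p+k) b^p, which has more a's than b's, so xy²z ∉ L.
This contradicts the pumping lemma, so L is not regular.

Final answer: Choose s = a^p b^p. Since |xy| ≤ p, y = a^k with k ≥ 1. Then xy²z = a^(p+k) b^p ∉ L.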